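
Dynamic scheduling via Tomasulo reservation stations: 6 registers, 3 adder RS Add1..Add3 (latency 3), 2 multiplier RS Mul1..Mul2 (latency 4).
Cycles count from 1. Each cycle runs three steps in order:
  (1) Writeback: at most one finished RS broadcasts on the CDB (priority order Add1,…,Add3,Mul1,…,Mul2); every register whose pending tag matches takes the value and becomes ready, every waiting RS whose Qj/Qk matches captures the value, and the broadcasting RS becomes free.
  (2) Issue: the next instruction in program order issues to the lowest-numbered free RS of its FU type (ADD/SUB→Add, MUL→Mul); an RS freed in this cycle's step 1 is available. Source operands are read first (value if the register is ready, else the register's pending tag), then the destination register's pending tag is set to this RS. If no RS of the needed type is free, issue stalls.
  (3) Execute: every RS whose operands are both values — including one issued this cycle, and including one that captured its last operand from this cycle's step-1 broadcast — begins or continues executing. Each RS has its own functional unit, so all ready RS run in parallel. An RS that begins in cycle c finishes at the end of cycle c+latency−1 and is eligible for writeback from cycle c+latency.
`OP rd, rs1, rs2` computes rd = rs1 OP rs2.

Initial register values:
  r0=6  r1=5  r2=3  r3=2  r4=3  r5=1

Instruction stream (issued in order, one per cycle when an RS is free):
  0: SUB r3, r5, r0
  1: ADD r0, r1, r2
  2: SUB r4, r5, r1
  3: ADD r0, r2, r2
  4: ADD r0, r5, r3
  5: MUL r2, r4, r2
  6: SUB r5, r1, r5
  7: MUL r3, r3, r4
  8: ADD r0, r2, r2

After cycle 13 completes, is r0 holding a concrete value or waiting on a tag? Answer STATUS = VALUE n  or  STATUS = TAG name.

  c1: issue SUB r3<-Add1  regs: r0:6,r1:5,r2:3,r3:Add1,r4:3,r5:1
  c2: issue ADD r0<-Add2  regs: r0:Add2,r1:5,r2:3,r3:Add1,r4:3,r5:1
  c3: issue SUB r4<-Add3  regs: r0:Add2,r1:5,r2:3,r3:Add1,r4:Add3,r5:1
  c4: CDB Add1=-5; issue ADD r0<-Add1  regs: r0:Add1,r1:5,r2:3,r3:-5,r4:Add3,r5:1
  c5: CDB Add2=8; issue ADD r0<-Add2  regs: r0:Add2,r1:5,r2:3,r3:-5,r4:Add3,r5:1
  c6: CDB Add3=-4; issue MUL r2<-Mul1  regs: r0:Add2,r1:5,r2:Mul1,r3:-5,r4:-4,r5:1
  c7: CDB Add1=6; issue SUB r5<-Add1  regs: r0:Add2,r1:5,r2:Mul1,r3:-5,r4:-4,r5:Add1
  c8: CDB Add2=-4; issue MUL r3<-Mul2  regs: r0:-4,r1:5,r2:Mul1,r3:Mul2,r4:-4,r5:Add1
  c9: issue ADD r0<-Add2  regs: r0:Add2,r1:5,r2:Mul1,r3:Mul2,r4:-4,r5:Add1
  c10: CDB Add1=4  regs: r0:Add2,r1:5,r2:Mul1,r3:Mul2,r4:-4,r5:4
  c11: CDB Mul1=-12  regs: r0:Add2,r1:5,r2:-12,r3:Mul2,r4:-4,r5:4
  c12: CDB Mul2=20  regs: r0:Add2,r1:5,r2:-12,r3:20,r4:-4,r5:4
  c13: -  regs: r0:Add2,r1:5,r2:-12,r3:20,r4:-4,r5:4

STATUS = TAG Add2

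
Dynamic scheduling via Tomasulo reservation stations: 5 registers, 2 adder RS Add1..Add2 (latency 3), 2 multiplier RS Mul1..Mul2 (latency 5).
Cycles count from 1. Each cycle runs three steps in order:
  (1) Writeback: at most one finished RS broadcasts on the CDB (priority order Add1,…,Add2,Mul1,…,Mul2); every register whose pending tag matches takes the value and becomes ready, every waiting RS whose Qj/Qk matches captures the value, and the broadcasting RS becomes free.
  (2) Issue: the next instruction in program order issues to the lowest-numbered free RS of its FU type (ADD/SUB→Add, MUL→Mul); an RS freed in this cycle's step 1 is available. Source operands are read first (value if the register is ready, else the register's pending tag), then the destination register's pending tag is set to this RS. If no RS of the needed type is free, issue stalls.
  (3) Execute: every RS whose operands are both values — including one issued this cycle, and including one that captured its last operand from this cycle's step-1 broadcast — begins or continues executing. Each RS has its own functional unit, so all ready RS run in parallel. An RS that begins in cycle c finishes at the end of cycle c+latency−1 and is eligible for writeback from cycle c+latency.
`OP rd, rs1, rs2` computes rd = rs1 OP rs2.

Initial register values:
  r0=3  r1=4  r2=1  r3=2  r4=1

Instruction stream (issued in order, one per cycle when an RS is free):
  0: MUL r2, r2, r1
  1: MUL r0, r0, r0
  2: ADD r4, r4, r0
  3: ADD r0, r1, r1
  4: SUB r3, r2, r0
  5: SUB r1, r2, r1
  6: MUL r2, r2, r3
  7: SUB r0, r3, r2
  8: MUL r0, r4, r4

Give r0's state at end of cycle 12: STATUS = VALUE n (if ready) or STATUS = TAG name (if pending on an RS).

STATUS = TAG Add1

cycle 1: issue MUL r2<-Mul1 // r0:3,r1:4,r2:Mul1,r3:2,r4:1
cycle 2: issue MUL r0<-Mul2 // r0:Mul2,r1:4,r2:Mul1,r3:2,r4:1
cycle 3: issue ADD r4<-Add1 // r0:Mul2,r1:4,r2:Mul1,r3:2,r4:Add1
cycle 4: issue ADD r0<-Add2 // r0:Add2,r1:4,r2:Mul1,r3:2,r4:Add1
cycle 5: stall // r0:Add2,r1:4,r2:Mul1,r3:2,r4:Add1
cycle 6: CDB Mul1=4; stall // r0:Add2,r1:4,r2:4,r3:2,r4:Add1
cycle 7: CDB Add2=8; issue SUB r3<-Add2 // r0:8,r1:4,r2:4,r3:Add2,r4:Add1
cycle 8: CDB Mul2=9; stall // r0:8,r1:4,r2:4,r3:Add2,r4:Add1
cycle 9: stall // r0:8,r1:4,r2:4,r3:Add2,r4:Add1
cycle 10: CDB Add2=-4; issue SUB r1<-Add2 // r0:8,r1:Add2,r2:4,r3:-4,r4:Add1
cycle 11: CDB Add1=10; issue MUL r2<-Mul1 // r0:8,r1:Add2,r2:Mul1,r3:-4,r4:10
cycle 12: issue SUB r0<-Add1 // r0:Add1,r1:Add2,r2:Mul1,r3:-4,r4:10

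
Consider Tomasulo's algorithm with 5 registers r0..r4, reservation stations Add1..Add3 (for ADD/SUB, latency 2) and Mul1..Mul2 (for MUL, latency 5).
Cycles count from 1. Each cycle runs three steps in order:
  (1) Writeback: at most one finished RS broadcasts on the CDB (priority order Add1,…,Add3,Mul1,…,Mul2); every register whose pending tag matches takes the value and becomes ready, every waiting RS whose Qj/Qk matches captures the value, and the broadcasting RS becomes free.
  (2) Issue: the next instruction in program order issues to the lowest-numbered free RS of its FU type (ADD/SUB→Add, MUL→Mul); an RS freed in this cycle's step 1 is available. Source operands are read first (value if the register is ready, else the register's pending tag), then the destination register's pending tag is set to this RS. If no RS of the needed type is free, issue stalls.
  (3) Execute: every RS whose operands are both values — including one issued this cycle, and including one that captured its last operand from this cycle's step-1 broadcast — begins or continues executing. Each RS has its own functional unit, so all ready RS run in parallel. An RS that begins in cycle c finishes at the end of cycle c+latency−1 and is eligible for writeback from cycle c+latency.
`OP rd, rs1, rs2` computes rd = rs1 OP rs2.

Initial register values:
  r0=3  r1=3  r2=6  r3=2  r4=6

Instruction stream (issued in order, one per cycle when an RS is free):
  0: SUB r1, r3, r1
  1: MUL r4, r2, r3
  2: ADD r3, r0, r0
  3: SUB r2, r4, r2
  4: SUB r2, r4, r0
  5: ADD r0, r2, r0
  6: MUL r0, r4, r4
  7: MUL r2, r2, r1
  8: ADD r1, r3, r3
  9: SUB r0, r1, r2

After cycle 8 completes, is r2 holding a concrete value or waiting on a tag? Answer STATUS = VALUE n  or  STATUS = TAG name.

STATUS = TAG Mul2

c1: issue SUB r1<-Add1 | r0:3,r1:Add1,r2:6,r3:2,r4:6
c2: issue MUL r4<-Mul1 | r0:3,r1:Add1,r2:6,r3:2,r4:Mul1
c3: CDB Add1=-1; issue ADD r3<-Add1 | r0:3,r1:-1,r2:6,r3:Add1,r4:Mul1
c4: issue SUB r2<-Add2 | r0:3,r1:-1,r2:Add2,r3:Add1,r4:Mul1
c5: CDB Add1=6; issue SUB r2<-Add1 | r0:3,r1:-1,r2:Add1,r3:6,r4:Mul1
c6: issue ADD r0<-Add3 | r0:Add3,r1:-1,r2:Add1,r3:6,r4:Mul1
c7: CDB Mul1=12; issue MUL r0<-Mul1 | r0:Mul1,r1:-1,r2:Add1,r3:6,r4:12
c8: issue MUL r2<-Mul2 | r0:Mul1,r1:-1,r2:Mul2,r3:6,r4:12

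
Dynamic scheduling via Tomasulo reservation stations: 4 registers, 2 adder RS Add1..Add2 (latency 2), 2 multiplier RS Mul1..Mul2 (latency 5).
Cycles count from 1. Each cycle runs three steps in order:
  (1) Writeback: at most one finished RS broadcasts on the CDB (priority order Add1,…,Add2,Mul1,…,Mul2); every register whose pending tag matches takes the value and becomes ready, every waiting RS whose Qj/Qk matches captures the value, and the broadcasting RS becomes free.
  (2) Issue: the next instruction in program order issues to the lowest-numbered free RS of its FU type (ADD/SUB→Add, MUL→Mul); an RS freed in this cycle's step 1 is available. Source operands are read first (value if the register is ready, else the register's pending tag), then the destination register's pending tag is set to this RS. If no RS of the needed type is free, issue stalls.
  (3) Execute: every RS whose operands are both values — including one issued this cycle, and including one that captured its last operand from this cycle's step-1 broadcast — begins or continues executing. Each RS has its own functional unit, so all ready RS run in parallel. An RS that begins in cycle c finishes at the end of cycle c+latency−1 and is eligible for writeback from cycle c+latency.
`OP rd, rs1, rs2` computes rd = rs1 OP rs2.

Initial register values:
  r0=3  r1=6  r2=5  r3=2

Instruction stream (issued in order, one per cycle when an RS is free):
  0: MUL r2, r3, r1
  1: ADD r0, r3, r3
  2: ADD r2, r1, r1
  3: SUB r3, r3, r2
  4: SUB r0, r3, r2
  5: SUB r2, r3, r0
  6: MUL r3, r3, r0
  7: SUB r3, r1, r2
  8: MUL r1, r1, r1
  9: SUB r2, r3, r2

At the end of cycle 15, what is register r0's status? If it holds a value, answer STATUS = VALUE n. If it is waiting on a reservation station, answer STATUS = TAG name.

c1: issue MUL r2<-Mul1 | r0:3,r1:6,r2:Mul1,r3:2
c2: issue ADD r0<-Add1 | r0:Add1,r1:6,r2:Mul1,r3:2
c3: issue ADD r2<-Add2 | r0:Add1,r1:6,r2:Add2,r3:2
c4: CDB Add1=4; issue SUB r3<-Add1 | r0:4,r1:6,r2:Add2,r3:Add1
c5: CDB Add2=12; issue SUB r0<-Add2 | r0:Add2,r1:6,r2:12,r3:Add1
c6: CDB Mul1=12; stall | r0:Add2,r1:6,r2:12,r3:Add1
c7: CDB Add1=-10; issue SUB r2<-Add1 | r0:Add2,r1:6,r2:Add1,r3:-10
c8: issue MUL r3<-Mul1 | r0:Add2,r1:6,r2:Add1,r3:Mul1
c9: CDB Add2=-22; issue SUB r3<-Add2 | r0:-22,r1:6,r2:Add1,r3:Add2
c10: issue MUL r1<-Mul2 | r0:-22,r1:Mul2,r2:Add1,r3:Add2
c11: CDB Add1=12; issue SUB r2<-Add1 | r0:-22,r1:Mul2,r2:Add1,r3:Add2
c12: - | r0:-22,r1:Mul2,r2:Add1,r3:Add2
c13: CDB Add2=-6 | r0:-22,r1:Mul2,r2:Add1,r3:-6
c14: CDB Mul1=220 | r0:-22,r1:Mul2,r2:Add1,r3:-6
c15: CDB Add1=-18 | r0:-22,r1:Mul2,r2:-18,r3:-6

STATUS = VALUE -22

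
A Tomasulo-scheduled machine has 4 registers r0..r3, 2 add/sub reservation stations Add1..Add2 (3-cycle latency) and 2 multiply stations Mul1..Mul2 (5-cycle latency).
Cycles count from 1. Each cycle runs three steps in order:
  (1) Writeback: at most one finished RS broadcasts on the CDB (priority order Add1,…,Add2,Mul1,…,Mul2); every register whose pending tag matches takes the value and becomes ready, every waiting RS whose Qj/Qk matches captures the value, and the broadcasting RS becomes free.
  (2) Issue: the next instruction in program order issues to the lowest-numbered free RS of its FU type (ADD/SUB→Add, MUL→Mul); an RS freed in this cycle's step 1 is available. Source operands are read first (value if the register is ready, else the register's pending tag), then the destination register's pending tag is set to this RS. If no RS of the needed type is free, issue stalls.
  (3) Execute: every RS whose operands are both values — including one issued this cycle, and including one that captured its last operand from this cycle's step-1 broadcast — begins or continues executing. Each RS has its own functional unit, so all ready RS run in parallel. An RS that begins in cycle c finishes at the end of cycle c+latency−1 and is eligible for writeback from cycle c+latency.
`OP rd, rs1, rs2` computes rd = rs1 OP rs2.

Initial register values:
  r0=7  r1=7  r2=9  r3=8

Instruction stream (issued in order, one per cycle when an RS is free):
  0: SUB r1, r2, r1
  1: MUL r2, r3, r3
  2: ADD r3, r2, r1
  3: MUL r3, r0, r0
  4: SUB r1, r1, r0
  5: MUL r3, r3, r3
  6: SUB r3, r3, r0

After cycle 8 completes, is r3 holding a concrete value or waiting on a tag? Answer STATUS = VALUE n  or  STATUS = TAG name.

STATUS = TAG Add1

cycle 1: issue SUB r1<-Add1 // r0:7,r1:Add1,r2:9,r3:8
cycle 2: issue MUL r2<-Mul1 // r0:7,r1:Add1,r2:Mul1,r3:8
cycle 3: issue ADD r3<-Add2 // r0:7,r1:Add1,r2:Mul1,r3:Add2
cycle 4: CDB Add1=2; issue MUL r3<-Mul2 // r0:7,r1:2,r2:Mul1,r3:Mul2
cycle 5: issue SUB r1<-Add1 // r0:7,r1:Add1,r2:Mul1,r3:Mul2
cycle 6: stall // r0:7,r1:Add1,r2:Mul1,r3:Mul2
cycle 7: CDB Mul1=64; issue MUL r3<-Mul1 // r0:7,r1:Add1,r2:64,r3:Mul1
cycle 8: CDB Add1=-5; issue SUB r3<-Add1 // r0:7,r1:-5,r2:64,r3:Add1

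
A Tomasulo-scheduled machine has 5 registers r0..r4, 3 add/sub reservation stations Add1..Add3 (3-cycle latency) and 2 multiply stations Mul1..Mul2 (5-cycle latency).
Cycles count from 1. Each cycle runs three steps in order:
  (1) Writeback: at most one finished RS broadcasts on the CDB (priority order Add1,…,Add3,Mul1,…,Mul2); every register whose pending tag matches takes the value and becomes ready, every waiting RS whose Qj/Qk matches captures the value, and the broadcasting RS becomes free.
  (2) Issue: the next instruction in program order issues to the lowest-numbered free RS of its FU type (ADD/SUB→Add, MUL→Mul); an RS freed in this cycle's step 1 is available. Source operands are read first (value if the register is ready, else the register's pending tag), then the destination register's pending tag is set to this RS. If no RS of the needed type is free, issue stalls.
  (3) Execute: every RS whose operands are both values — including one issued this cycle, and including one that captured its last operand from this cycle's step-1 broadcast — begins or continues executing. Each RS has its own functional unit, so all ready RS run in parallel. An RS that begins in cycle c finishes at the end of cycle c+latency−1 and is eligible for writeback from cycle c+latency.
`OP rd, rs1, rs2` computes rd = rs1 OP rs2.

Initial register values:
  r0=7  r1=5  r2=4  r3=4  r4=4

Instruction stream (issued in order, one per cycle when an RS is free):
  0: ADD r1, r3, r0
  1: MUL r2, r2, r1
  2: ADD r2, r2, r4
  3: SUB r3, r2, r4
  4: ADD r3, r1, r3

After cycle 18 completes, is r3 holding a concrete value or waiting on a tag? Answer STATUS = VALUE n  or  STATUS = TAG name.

STATUS = VALUE 55

c1: issue ADD r1<-Add1 | r0:7,r1:Add1,r2:4,r3:4,r4:4
c2: issue MUL r2<-Mul1 | r0:7,r1:Add1,r2:Mul1,r3:4,r4:4
c3: issue ADD r2<-Add2 | r0:7,r1:Add1,r2:Add2,r3:4,r4:4
c4: CDB Add1=11; issue SUB r3<-Add1 | r0:7,r1:11,r2:Add2,r3:Add1,r4:4
c5: issue ADD r3<-Add3 | r0:7,r1:11,r2:Add2,r3:Add3,r4:4
c6: - | r0:7,r1:11,r2:Add2,r3:Add3,r4:4
c7: - | r0:7,r1:11,r2:Add2,r3:Add3,r4:4
c8: - | r0:7,r1:11,r2:Add2,r3:Add3,r4:4
c9: CDB Mul1=44 | r0:7,r1:11,r2:Add2,r3:Add3,r4:4
c10: - | r0:7,r1:11,r2:Add2,r3:Add3,r4:4
c11: - | r0:7,r1:11,r2:Add2,r3:Add3,r4:4
c12: CDB Add2=48 | r0:7,r1:11,r2:48,r3:Add3,r4:4
c13: - | r0:7,r1:11,r2:48,r3:Add3,r4:4
c14: - | r0:7,r1:11,r2:48,r3:Add3,r4:4
c15: CDB Add1=44 | r0:7,r1:11,r2:48,r3:Add3,r4:4
c16: - | r0:7,r1:11,r2:48,r3:Add3,r4:4
c17: - | r0:7,r1:11,r2:48,r3:Add3,r4:4
c18: CDB Add3=55 | r0:7,r1:11,r2:48,r3:55,r4:4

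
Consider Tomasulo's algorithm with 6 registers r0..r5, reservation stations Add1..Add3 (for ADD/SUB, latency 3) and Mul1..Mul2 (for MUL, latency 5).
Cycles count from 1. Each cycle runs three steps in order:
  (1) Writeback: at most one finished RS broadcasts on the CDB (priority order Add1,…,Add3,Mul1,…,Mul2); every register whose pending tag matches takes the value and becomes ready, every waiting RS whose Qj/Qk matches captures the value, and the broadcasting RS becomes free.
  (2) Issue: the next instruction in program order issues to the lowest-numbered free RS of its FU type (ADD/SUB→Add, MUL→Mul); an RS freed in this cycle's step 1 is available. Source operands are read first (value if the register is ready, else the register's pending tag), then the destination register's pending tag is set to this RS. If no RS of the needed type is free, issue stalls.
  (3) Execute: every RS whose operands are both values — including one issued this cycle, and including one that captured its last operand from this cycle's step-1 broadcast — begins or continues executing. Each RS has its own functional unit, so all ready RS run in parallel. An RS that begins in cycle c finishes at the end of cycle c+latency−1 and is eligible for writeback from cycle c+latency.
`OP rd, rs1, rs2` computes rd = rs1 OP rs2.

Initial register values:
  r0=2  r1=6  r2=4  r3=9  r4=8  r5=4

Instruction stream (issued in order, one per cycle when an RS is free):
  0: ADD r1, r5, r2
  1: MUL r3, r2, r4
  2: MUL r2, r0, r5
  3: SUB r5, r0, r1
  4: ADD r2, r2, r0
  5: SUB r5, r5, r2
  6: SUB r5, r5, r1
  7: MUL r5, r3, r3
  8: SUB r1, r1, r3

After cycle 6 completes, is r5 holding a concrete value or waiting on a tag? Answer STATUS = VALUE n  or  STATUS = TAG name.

cycle 1: issue ADD r1<-Add1 // r0:2,r1:Add1,r2:4,r3:9,r4:8,r5:4
cycle 2: issue MUL r3<-Mul1 // r0:2,r1:Add1,r2:4,r3:Mul1,r4:8,r5:4
cycle 3: issue MUL r2<-Mul2 // r0:2,r1:Add1,r2:Mul2,r3:Mul1,r4:8,r5:4
cycle 4: CDB Add1=8; issue SUB r5<-Add1 // r0:2,r1:8,r2:Mul2,r3:Mul1,r4:8,r5:Add1
cycle 5: issue ADD r2<-Add2 // r0:2,r1:8,r2:Add2,r3:Mul1,r4:8,r5:Add1
cycle 6: issue SUB r5<-Add3 // r0:2,r1:8,r2:Add2,r3:Mul1,r4:8,r5:Add3

STATUS = TAG Add3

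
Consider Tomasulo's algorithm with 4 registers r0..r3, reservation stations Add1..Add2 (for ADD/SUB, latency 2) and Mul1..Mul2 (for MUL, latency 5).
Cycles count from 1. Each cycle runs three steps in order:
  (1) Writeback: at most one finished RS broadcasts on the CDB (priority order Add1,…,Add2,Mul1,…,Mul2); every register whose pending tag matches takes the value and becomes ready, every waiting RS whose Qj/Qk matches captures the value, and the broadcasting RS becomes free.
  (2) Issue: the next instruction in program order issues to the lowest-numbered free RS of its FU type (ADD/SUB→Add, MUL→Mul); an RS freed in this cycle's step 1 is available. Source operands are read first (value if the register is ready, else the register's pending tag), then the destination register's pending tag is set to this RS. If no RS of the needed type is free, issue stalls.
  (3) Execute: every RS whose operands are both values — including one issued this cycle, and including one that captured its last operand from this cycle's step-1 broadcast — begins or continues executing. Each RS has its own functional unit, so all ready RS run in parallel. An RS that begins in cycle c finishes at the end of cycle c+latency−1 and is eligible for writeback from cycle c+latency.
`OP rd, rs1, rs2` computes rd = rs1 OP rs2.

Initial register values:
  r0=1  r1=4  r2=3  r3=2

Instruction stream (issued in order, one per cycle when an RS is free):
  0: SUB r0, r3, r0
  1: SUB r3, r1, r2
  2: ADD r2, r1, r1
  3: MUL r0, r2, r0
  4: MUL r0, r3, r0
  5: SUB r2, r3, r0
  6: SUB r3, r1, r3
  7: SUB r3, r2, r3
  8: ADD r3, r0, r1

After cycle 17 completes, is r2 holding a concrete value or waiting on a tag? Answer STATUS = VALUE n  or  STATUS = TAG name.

STATUS = VALUE -7

  c1: issue SUB r0<-Add1  regs: r0:Add1,r1:4,r2:3,r3:2
  c2: issue SUB r3<-Add2  regs: r0:Add1,r1:4,r2:3,r3:Add2
  c3: CDB Add1=1; issue ADD r2<-Add1  regs: r0:1,r1:4,r2:Add1,r3:Add2
  c4: CDB Add2=1; issue MUL r0<-Mul1  regs: r0:Mul1,r1:4,r2:Add1,r3:1
  c5: CDB Add1=8; issue MUL r0<-Mul2  regs: r0:Mul2,r1:4,r2:8,r3:1
  c6: issue SUB r2<-Add1  regs: r0:Mul2,r1:4,r2:Add1,r3:1
  c7: issue SUB r3<-Add2  regs: r0:Mul2,r1:4,r2:Add1,r3:Add2
  c8: stall  regs: r0:Mul2,r1:4,r2:Add1,r3:Add2
  c9: CDB Add2=3; issue SUB r3<-Add2  regs: r0:Mul2,r1:4,r2:Add1,r3:Add2
  c10: CDB Mul1=8; stall  regs: r0:Mul2,r1:4,r2:Add1,r3:Add2
  c11: stall  regs: r0:Mul2,r1:4,r2:Add1,r3:Add2
  c12: stall  regs: r0:Mul2,r1:4,r2:Add1,r3:Add2
  c13: stall  regs: r0:Mul2,r1:4,r2:Add1,r3:Add2
  c14: stall  regs: r0:Mul2,r1:4,r2:Add1,r3:Add2
  c15: CDB Mul2=8; stall  regs: r0:8,r1:4,r2:Add1,r3:Add2
  c16: stall  regs: r0:8,r1:4,r2:Add1,r3:Add2
  c17: CDB Add1=-7; issue ADD r3<-Add1  regs: r0:8,r1:4,r2:-7,r3:Add1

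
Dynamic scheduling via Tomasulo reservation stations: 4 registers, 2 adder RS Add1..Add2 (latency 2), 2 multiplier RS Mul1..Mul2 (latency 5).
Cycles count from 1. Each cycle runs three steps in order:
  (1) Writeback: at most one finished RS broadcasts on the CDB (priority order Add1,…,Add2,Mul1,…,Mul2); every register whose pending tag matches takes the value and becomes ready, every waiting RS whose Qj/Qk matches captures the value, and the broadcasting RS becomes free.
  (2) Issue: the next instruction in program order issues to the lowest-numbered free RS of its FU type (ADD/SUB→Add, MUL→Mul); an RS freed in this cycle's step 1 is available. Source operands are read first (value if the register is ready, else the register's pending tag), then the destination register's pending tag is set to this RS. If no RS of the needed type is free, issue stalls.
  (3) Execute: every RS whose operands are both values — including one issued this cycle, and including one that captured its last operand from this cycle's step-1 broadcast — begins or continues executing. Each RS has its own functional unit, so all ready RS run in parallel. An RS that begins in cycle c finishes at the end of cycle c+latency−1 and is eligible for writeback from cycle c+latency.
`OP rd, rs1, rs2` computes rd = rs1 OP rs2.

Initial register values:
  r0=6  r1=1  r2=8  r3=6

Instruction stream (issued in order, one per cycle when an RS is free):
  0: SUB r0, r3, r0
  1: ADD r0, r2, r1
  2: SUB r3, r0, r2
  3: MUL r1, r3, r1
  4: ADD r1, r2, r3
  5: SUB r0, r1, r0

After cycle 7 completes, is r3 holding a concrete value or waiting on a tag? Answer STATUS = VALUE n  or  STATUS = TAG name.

STATUS = VALUE 1

  c1: issue SUB r0<-Add1  regs: r0:Add1,r1:1,r2:8,r3:6
  c2: issue ADD r0<-Add2  regs: r0:Add2,r1:1,r2:8,r3:6
  c3: CDB Add1=0; issue SUB r3<-Add1  regs: r0:Add2,r1:1,r2:8,r3:Add1
  c4: CDB Add2=9; issue MUL r1<-Mul1  regs: r0:9,r1:Mul1,r2:8,r3:Add1
  c5: issue ADD r1<-Add2  regs: r0:9,r1:Add2,r2:8,r3:Add1
  c6: CDB Add1=1; issue SUB r0<-Add1  regs: r0:Add1,r1:Add2,r2:8,r3:1
  c7: -  regs: r0:Add1,r1:Add2,r2:8,r3:1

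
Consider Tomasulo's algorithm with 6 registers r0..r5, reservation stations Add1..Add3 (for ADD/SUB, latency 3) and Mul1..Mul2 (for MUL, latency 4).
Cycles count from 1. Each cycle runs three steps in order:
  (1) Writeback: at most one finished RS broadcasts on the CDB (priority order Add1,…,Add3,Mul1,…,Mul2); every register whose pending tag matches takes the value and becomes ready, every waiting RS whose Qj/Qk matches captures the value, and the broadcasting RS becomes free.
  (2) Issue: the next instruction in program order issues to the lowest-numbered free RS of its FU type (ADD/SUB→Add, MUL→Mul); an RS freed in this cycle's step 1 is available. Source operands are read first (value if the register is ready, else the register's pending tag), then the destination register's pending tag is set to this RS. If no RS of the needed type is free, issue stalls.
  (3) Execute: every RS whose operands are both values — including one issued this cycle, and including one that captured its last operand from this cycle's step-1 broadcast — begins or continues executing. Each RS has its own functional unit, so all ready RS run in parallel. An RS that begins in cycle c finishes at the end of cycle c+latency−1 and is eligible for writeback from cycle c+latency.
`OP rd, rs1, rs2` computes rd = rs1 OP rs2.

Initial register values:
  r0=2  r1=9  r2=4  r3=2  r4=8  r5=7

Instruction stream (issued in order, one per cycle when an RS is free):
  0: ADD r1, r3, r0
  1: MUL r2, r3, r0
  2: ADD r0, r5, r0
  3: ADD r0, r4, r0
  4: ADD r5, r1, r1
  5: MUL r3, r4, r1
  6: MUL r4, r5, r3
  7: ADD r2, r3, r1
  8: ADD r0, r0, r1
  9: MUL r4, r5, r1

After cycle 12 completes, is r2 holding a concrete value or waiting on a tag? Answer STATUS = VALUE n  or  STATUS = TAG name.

STATUS = TAG Add2

  c1: issue ADD r1<-Add1  regs: r0:2,r1:Add1,r2:4,r3:2,r4:8,r5:7
  c2: issue MUL r2<-Mul1  regs: r0:2,r1:Add1,r2:Mul1,r3:2,r4:8,r5:7
  c3: issue ADD r0<-Add2  regs: r0:Add2,r1:Add1,r2:Mul1,r3:2,r4:8,r5:7
  c4: CDB Add1=4; issue ADD r0<-Add1  regs: r0:Add1,r1:4,r2:Mul1,r3:2,r4:8,r5:7
  c5: issue ADD r5<-Add3  regs: r0:Add1,r1:4,r2:Mul1,r3:2,r4:8,r5:Add3
  c6: CDB Add2=9; issue MUL r3<-Mul2  regs: r0:Add1,r1:4,r2:Mul1,r3:Mul2,r4:8,r5:Add3
  c7: CDB Mul1=4; issue MUL r4<-Mul1  regs: r0:Add1,r1:4,r2:4,r3:Mul2,r4:Mul1,r5:Add3
  c8: CDB Add3=8; issue ADD r2<-Add2  regs: r0:Add1,r1:4,r2:Add2,r3:Mul2,r4:Mul1,r5:8
  c9: CDB Add1=17; issue ADD r0<-Add1  regs: r0:Add1,r1:4,r2:Add2,r3:Mul2,r4:Mul1,r5:8
  c10: CDB Mul2=32; issue MUL r4<-Mul2  regs: r0:Add1,r1:4,r2:Add2,r3:32,r4:Mul2,r5:8
  c11: -  regs: r0:Add1,r1:4,r2:Add2,r3:32,r4:Mul2,r5:8
  c12: CDB Add1=21  regs: r0:21,r1:4,r2:Add2,r3:32,r4:Mul2,r5:8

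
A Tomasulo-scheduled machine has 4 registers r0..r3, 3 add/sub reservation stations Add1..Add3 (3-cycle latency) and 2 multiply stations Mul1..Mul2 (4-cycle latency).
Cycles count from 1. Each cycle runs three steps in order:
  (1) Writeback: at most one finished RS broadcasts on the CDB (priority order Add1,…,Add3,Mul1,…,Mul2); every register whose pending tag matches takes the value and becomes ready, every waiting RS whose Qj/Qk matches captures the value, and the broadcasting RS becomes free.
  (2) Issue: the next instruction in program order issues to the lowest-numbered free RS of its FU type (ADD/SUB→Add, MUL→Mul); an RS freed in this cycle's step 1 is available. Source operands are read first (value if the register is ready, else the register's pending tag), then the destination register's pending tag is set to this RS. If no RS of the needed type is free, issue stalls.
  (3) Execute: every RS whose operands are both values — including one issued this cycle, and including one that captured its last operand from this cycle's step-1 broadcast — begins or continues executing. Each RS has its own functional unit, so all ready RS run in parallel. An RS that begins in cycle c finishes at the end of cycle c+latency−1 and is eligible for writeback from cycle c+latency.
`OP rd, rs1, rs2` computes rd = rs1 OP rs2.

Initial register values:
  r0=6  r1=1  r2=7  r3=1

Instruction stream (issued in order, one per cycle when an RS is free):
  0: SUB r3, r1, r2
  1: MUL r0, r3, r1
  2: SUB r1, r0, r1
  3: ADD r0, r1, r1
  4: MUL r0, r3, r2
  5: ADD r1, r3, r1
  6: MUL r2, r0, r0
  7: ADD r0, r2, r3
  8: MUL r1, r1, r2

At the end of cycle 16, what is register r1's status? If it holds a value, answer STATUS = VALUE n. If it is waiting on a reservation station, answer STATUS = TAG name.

STATUS = TAG Mul2

cycle 1: issue SUB r3<-Add1 // r0:6,r1:1,r2:7,r3:Add1
cycle 2: issue MUL r0<-Mul1 // r0:Mul1,r1:1,r2:7,r3:Add1
cycle 3: issue SUB r1<-Add2 // r0:Mul1,r1:Add2,r2:7,r3:Add1
cycle 4: CDB Add1=-6; issue ADD r0<-Add1 // r0:Add1,r1:Add2,r2:7,r3:-6
cycle 5: issue MUL r0<-Mul2 // r0:Mul2,r1:Add2,r2:7,r3:-6
cycle 6: issue ADD r1<-Add3 // r0:Mul2,r1:Add3,r2:7,r3:-6
cycle 7: stall // r0:Mul2,r1:Add3,r2:7,r3:-6
cycle 8: CDB Mul1=-6; issue MUL r2<-Mul1 // r0:Mul2,r1:Add3,r2:Mul1,r3:-6
cycle 9: CDB Mul2=-42; stall // r0:-42,r1:Add3,r2:Mul1,r3:-6
cycle 10: stall // r0:-42,r1:Add3,r2:Mul1,r3:-6
cycle 11: CDB Add2=-7; issue ADD r0<-Add2 // r0:Add2,r1:Add3,r2:Mul1,r3:-6
cycle 12: issue MUL r1<-Mul2 // r0:Add2,r1:Mul2,r2:Mul1,r3:-6
cycle 13: CDB Mul1=1764 // r0:Add2,r1:Mul2,r2:1764,r3:-6
cycle 14: CDB Add1=-14 // r0:Add2,r1:Mul2,r2:1764,r3:-6
cycle 15: CDB Add3=-13 // r0:Add2,r1:Mul2,r2:1764,r3:-6
cycle 16: CDB Add2=1758 // r0:1758,r1:Mul2,r2:1764,r3:-6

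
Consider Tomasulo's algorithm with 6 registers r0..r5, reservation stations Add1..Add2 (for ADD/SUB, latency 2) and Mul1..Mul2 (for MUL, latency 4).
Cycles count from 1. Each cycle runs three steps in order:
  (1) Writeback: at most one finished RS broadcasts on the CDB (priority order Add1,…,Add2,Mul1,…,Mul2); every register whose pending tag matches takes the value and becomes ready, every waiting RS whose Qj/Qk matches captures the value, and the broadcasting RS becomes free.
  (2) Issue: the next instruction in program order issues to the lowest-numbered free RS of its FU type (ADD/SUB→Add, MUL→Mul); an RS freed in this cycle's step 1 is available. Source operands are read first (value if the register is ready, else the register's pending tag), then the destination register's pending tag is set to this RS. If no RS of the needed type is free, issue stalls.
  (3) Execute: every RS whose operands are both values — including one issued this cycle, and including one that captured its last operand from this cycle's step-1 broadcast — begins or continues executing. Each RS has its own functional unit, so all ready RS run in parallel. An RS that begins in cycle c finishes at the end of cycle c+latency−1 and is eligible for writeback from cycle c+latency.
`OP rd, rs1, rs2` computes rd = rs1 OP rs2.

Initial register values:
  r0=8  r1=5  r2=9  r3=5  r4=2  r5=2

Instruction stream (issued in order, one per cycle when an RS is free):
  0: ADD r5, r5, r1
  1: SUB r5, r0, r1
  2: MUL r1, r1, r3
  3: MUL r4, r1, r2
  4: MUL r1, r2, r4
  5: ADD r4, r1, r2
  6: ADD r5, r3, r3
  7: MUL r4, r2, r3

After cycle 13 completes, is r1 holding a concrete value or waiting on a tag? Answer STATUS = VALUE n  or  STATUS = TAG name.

STATUS = TAG Mul1

cycle 1: issue ADD r5<-Add1 // r0:8,r1:5,r2:9,r3:5,r4:2,r5:Add1
cycle 2: issue SUB r5<-Add2 // r0:8,r1:5,r2:9,r3:5,r4:2,r5:Add2
cycle 3: CDB Add1=7; issue MUL r1<-Mul1 // r0:8,r1:Mul1,r2:9,r3:5,r4:2,r5:Add2
cycle 4: CDB Add2=3; issue MUL r4<-Mul2 // r0:8,r1:Mul1,r2:9,r3:5,r4:Mul2,r5:3
cycle 5: stall // r0:8,r1:Mul1,r2:9,r3:5,r4:Mul2,r5:3
cycle 6: stall // r0:8,r1:Mul1,r2:9,r3:5,r4:Mul2,r5:3
cycle 7: CDB Mul1=25; issue MUL r1<-Mul1 // r0:8,r1:Mul1,r2:9,r3:5,r4:Mul2,r5:3
cycle 8: issue ADD r4<-Add1 // r0:8,r1:Mul1,r2:9,r3:5,r4:Add1,r5:3
cycle 9: issue ADD r5<-Add2 // r0:8,r1:Mul1,r2:9,r3:5,r4:Add1,r5:Add2
cycle 10: stall // r0:8,r1:Mul1,r2:9,r3:5,r4:Add1,r5:Add2
cycle 11: CDB Add2=10; stall // r0:8,r1:Mul1,r2:9,r3:5,r4:Add1,r5:10
cycle 12: CDB Mul2=225; issue MUL r4<-Mul2 // r0:8,r1:Mul1,r2:9,r3:5,r4:Mul2,r5:10
cycle 13: - // r0:8,r1:Mul1,r2:9,r3:5,r4:Mul2,r5:10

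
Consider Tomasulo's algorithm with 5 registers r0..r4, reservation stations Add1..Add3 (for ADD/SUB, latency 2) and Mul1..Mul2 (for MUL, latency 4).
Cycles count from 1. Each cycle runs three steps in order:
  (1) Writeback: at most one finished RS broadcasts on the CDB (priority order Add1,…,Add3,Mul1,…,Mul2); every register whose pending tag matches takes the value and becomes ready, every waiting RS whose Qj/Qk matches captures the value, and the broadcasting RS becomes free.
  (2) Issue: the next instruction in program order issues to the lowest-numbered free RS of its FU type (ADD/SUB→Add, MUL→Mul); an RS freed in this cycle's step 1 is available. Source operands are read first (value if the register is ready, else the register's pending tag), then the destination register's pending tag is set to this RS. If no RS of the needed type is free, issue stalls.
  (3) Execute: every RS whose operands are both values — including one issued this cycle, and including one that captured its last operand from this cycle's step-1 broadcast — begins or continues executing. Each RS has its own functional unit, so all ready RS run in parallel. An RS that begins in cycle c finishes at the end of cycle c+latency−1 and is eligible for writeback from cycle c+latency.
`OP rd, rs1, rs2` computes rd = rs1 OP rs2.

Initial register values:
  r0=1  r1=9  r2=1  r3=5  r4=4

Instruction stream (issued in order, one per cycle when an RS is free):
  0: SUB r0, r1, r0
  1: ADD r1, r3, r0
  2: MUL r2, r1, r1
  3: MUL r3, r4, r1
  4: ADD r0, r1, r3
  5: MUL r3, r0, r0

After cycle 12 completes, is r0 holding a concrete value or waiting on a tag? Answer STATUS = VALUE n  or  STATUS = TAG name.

cycle 1: issue SUB r0<-Add1 // r0:Add1,r1:9,r2:1,r3:5,r4:4
cycle 2: issue ADD r1<-Add2 // r0:Add1,r1:Add2,r2:1,r3:5,r4:4
cycle 3: CDB Add1=8; issue MUL r2<-Mul1 // r0:8,r1:Add2,r2:Mul1,r3:5,r4:4
cycle 4: issue MUL r3<-Mul2 // r0:8,r1:Add2,r2:Mul1,r3:Mul2,r4:4
cycle 5: CDB Add2=13; issue ADD r0<-Add1 // r0:Add1,r1:13,r2:Mul1,r3:Mul2,r4:4
cycle 6: stall // r0:Add1,r1:13,r2:Mul1,r3:Mul2,r4:4
cycle 7: stall // r0:Add1,r1:13,r2:Mul1,r3:Mul2,r4:4
cycle 8: stall // r0:Add1,r1:13,r2:Mul1,r3:Mul2,r4:4
cycle 9: CDB Mul1=169; issue MUL r3<-Mul1 // r0:Add1,r1:13,r2:169,r3:Mul1,r4:4
cycle 10: CDB Mul2=52 // r0:Add1,r1:13,r2:169,r3:Mul1,r4:4
cycle 11: - // r0:Add1,r1:13,r2:169,r3:Mul1,r4:4
cycle 12: CDB Add1=65 // r0:65,r1:13,r2:169,r3:Mul1,r4:4

STATUS = VALUE 65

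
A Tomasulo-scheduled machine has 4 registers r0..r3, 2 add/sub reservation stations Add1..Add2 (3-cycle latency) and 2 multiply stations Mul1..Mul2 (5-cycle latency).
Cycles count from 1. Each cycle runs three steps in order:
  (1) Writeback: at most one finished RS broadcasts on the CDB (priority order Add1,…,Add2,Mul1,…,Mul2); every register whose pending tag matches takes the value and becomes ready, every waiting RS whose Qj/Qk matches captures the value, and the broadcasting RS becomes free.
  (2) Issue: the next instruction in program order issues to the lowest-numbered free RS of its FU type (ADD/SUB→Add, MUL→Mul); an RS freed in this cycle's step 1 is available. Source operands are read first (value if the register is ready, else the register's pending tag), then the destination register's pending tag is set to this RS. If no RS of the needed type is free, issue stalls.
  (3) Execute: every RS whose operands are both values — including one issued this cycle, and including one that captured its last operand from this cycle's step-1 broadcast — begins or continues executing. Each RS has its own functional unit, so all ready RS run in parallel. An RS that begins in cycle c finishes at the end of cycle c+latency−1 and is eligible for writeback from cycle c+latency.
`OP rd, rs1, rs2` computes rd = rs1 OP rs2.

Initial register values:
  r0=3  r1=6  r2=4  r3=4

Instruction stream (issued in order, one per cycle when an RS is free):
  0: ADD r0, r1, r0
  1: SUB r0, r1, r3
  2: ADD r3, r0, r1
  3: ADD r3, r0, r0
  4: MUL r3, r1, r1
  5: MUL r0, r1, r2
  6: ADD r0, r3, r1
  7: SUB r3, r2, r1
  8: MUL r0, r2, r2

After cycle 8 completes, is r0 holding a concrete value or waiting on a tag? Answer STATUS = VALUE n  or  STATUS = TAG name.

STATUS = TAG Add1

c1: issue ADD r0<-Add1 | r0:Add1,r1:6,r2:4,r3:4
c2: issue SUB r0<-Add2 | r0:Add2,r1:6,r2:4,r3:4
c3: stall | r0:Add2,r1:6,r2:4,r3:4
c4: CDB Add1=9; issue ADD r3<-Add1 | r0:Add2,r1:6,r2:4,r3:Add1
c5: CDB Add2=2; issue ADD r3<-Add2 | r0:2,r1:6,r2:4,r3:Add2
c6: issue MUL r3<-Mul1 | r0:2,r1:6,r2:4,r3:Mul1
c7: issue MUL r0<-Mul2 | r0:Mul2,r1:6,r2:4,r3:Mul1
c8: CDB Add1=8; issue ADD r0<-Add1 | r0:Add1,r1:6,r2:4,r3:Mul1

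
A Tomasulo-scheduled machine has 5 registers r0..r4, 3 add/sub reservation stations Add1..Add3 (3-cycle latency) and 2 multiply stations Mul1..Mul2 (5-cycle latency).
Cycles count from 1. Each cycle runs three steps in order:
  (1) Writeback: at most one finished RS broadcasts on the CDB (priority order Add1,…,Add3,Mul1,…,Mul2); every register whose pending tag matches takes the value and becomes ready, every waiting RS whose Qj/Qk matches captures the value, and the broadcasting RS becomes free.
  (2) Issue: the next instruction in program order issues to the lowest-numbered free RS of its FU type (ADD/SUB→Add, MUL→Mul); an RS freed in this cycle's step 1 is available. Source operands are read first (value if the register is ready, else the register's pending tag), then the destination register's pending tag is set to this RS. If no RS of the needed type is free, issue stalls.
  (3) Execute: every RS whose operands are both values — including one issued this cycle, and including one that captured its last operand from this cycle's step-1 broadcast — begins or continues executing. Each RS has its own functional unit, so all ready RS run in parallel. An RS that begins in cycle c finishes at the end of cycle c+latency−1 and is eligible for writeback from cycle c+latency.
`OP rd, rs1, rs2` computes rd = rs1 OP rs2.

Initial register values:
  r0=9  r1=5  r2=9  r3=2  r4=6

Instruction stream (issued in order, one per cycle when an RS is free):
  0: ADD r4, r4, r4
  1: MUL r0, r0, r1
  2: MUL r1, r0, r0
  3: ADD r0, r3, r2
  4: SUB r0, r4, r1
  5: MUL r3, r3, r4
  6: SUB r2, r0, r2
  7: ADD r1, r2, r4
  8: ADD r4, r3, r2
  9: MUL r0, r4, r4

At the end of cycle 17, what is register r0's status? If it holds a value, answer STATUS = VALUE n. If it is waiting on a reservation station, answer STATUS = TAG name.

c1: issue ADD r4<-Add1 | r0:9,r1:5,r2:9,r3:2,r4:Add1
c2: issue MUL r0<-Mul1 | r0:Mul1,r1:5,r2:9,r3:2,r4:Add1
c3: issue MUL r1<-Mul2 | r0:Mul1,r1:Mul2,r2:9,r3:2,r4:Add1
c4: CDB Add1=12; issue ADD r0<-Add1 | r0:Add1,r1:Mul2,r2:9,r3:2,r4:12
c5: issue SUB r0<-Add2 | r0:Add2,r1:Mul2,r2:9,r3:2,r4:12
c6: stall | r0:Add2,r1:Mul2,r2:9,r3:2,r4:12
c7: CDB Add1=11; stall | r0:Add2,r1:Mul2,r2:9,r3:2,r4:12
c8: CDB Mul1=45; issue MUL r3<-Mul1 | r0:Add2,r1:Mul2,r2:9,r3:Mul1,r4:12
c9: issue SUB r2<-Add1 | r0:Add2,r1:Mul2,r2:Add1,r3:Mul1,r4:12
c10: issue ADD r1<-Add3 | r0:Add2,r1:Add3,r2:Add1,r3:Mul1,r4:12
c11: stall | r0:Add2,r1:Add3,r2:Add1,r3:Mul1,r4:12
c12: stall | r0:Add2,r1:Add3,r2:Add1,r3:Mul1,r4:12
c13: CDB Mul1=24; stall | r0:Add2,r1:Add3,r2:Add1,r3:24,r4:12
c14: CDB Mul2=2025; stall | r0:Add2,r1:Add3,r2:Add1,r3:24,r4:12
c15: stall | r0:Add2,r1:Add3,r2:Add1,r3:24,r4:12
c16: stall | r0:Add2,r1:Add3,r2:Add1,r3:24,r4:12
c17: CDB Add2=-2013; issue ADD r4<-Add2 | r0:-2013,r1:Add3,r2:Add1,r3:24,r4:Add2

STATUS = VALUE -2013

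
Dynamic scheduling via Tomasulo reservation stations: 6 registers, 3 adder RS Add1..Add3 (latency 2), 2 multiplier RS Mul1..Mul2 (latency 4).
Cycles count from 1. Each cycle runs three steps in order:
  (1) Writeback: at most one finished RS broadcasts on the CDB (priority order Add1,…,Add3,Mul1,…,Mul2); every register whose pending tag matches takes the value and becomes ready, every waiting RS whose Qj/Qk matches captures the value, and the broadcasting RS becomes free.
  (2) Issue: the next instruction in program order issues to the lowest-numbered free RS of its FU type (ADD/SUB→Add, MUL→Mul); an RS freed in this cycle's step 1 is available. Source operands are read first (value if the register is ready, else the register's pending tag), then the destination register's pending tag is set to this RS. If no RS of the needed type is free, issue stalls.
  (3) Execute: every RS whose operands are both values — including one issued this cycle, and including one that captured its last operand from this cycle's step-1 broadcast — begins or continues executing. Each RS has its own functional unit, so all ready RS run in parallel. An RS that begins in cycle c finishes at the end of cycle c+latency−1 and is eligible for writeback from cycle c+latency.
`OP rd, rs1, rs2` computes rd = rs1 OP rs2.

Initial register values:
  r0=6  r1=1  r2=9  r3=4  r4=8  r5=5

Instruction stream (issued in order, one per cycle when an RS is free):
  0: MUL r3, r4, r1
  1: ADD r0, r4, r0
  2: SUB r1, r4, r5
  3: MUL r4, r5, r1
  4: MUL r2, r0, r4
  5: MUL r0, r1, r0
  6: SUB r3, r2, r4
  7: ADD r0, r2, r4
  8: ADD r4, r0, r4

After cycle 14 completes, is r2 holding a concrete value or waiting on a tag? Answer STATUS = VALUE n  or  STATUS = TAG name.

STATUS = VALUE 210

c1: issue MUL r3<-Mul1 | r0:6,r1:1,r2:9,r3:Mul1,r4:8,r5:5
c2: issue ADD r0<-Add1 | r0:Add1,r1:1,r2:9,r3:Mul1,r4:8,r5:5
c3: issue SUB r1<-Add2 | r0:Add1,r1:Add2,r2:9,r3:Mul1,r4:8,r5:5
c4: CDB Add1=14; issue MUL r4<-Mul2 | r0:14,r1:Add2,r2:9,r3:Mul1,r4:Mul2,r5:5
c5: CDB Add2=3; stall | r0:14,r1:3,r2:9,r3:Mul1,r4:Mul2,r5:5
c6: CDB Mul1=8; issue MUL r2<-Mul1 | r0:14,r1:3,r2:Mul1,r3:8,r4:Mul2,r5:5
c7: stall | r0:14,r1:3,r2:Mul1,r3:8,r4:Mul2,r5:5
c8: stall | r0:14,r1:3,r2:Mul1,r3:8,r4:Mul2,r5:5
c9: CDB Mul2=15; issue MUL r0<-Mul2 | r0:Mul2,r1:3,r2:Mul1,r3:8,r4:15,r5:5
c10: issue SUB r3<-Add1 | r0:Mul2,r1:3,r2:Mul1,r3:Add1,r4:15,r5:5
c11: issue ADD r0<-Add2 | r0:Add2,r1:3,r2:Mul1,r3:Add1,r4:15,r5:5
c12: issue ADD r4<-Add3 | r0:Add2,r1:3,r2:Mul1,r3:Add1,r4:Add3,r5:5
c13: CDB Mul1=210 | r0:Add2,r1:3,r2:210,r3:Add1,r4:Add3,r5:5
c14: CDB Mul2=42 | r0:Add2,r1:3,r2:210,r3:Add1,r4:Add3,r5:5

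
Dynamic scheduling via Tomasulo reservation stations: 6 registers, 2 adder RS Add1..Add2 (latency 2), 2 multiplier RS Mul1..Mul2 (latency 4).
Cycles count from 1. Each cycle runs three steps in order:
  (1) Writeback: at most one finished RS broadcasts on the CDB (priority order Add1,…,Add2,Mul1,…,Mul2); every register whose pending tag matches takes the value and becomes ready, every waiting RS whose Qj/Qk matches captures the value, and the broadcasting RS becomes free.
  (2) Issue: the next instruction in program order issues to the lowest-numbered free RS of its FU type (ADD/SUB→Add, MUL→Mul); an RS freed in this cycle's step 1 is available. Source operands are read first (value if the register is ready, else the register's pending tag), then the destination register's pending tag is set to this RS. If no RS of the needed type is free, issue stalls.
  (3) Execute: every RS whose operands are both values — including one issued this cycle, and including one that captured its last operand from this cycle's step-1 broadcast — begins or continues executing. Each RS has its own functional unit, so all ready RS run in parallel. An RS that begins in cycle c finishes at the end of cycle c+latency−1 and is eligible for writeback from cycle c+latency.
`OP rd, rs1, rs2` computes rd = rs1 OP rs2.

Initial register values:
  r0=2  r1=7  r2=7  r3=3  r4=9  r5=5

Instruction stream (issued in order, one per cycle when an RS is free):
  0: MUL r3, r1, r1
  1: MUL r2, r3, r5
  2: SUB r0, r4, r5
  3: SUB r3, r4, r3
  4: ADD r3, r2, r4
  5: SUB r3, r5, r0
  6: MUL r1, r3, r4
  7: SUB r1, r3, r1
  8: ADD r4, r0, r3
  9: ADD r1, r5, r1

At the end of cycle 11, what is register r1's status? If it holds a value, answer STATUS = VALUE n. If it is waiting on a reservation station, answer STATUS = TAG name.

c1: issue MUL r3<-Mul1 | r0:2,r1:7,r2:7,r3:Mul1,r4:9,r5:5
c2: issue MUL r2<-Mul2 | r0:2,r1:7,r2:Mul2,r3:Mul1,r4:9,r5:5
c3: issue SUB r0<-Add1 | r0:Add1,r1:7,r2:Mul2,r3:Mul1,r4:9,r5:5
c4: issue SUB r3<-Add2 | r0:Add1,r1:7,r2:Mul2,r3:Add2,r4:9,r5:5
c5: CDB Add1=4; issue ADD r3<-Add1 | r0:4,r1:7,r2:Mul2,r3:Add1,r4:9,r5:5
c6: CDB Mul1=49; stall | r0:4,r1:7,r2:Mul2,r3:Add1,r4:9,r5:5
c7: stall | r0:4,r1:7,r2:Mul2,r3:Add1,r4:9,r5:5
c8: CDB Add2=-40; issue SUB r3<-Add2 | r0:4,r1:7,r2:Mul2,r3:Add2,r4:9,r5:5
c9: issue MUL r1<-Mul1 | r0:4,r1:Mul1,r2:Mul2,r3:Add2,r4:9,r5:5
c10: CDB Add2=1; issue SUB r1<-Add2 | r0:4,r1:Add2,r2:Mul2,r3:1,r4:9,r5:5
c11: CDB Mul2=245; stall | r0:4,r1:Add2,r2:245,r3:1,r4:9,r5:5

STATUS = TAG Add2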